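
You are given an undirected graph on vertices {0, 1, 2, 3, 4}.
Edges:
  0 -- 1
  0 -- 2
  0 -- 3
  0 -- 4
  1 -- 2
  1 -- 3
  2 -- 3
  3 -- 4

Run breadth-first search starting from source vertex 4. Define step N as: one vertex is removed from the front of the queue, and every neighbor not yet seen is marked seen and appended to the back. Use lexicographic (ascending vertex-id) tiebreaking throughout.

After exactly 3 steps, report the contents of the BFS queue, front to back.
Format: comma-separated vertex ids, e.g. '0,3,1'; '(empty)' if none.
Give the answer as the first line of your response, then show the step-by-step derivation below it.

1,2

step 1: dequeue 4; queue=[0,3]; order=4
step 2: dequeue 0; queue=[3,1,2]; order=4,0
step 3: dequeue 3; queue=[1,2]; order=4,0,3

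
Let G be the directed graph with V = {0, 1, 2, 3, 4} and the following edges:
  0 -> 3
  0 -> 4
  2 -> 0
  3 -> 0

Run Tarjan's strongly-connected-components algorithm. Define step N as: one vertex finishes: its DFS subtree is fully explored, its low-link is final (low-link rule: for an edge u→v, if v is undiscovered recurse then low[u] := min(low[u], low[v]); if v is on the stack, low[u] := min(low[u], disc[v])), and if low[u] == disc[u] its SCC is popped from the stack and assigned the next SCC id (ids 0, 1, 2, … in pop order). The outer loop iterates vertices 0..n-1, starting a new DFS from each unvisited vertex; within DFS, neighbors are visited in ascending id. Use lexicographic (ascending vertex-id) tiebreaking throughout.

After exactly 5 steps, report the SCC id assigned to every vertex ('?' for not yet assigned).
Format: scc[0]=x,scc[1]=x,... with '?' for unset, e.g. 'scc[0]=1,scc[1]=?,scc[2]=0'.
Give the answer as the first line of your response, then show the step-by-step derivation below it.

scc[0]=1,scc[1]=2,scc[2]=3,scc[3]=1,scc[4]=0

step 1: low=(low[0]=0,low[1]=?,low[2]=?,low[3]=0,low[4]=?); scc=(scc[0]=?,scc[1]=?,scc[2]=?,scc[3]=?,scc[4]=?)
step 2: low=(low[0]=0,low[1]=?,low[2]=?,low[3]=0,low[4]=2); scc=(scc[0]=?,scc[1]=?,scc[2]=?,scc[3]=?,scc[4]=0)
step 3: low=(low[0]=0,low[1]=?,low[2]=?,low[3]=0,low[4]=2); scc=(scc[0]=1,scc[1]=?,scc[2]=?,scc[3]=1,scc[4]=0)
step 4: low=(low[0]=0,low[1]=3,low[2]=?,low[3]=0,low[4]=2); scc=(scc[0]=1,scc[1]=2,scc[2]=?,scc[3]=1,scc[4]=0)
step 5: low=(low[0]=0,low[1]=3,low[2]=4,low[3]=0,low[4]=2); scc=(scc[0]=1,scc[1]=2,scc[2]=3,scc[3]=1,scc[4]=0)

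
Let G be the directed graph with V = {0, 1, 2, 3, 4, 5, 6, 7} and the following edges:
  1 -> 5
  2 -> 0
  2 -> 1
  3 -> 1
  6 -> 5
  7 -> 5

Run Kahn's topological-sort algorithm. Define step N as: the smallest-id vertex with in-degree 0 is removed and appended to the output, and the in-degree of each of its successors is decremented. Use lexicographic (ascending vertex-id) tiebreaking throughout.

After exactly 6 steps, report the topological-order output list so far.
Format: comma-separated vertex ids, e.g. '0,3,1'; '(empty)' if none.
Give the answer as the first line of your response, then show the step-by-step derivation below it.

2,0,3,1,4,6

step 1: output 2; order=[2]; indeg=(0,1,0,0,0,3,0,0)
step 2: output 0; order=[2,0]; indeg=(0,1,0,0,0,3,0,0)
step 3: output 3; order=[2,0,3]; indeg=(0,0,0,0,0,3,0,0)
step 4: output 1; order=[2,0,3,1]; indeg=(0,0,0,0,0,2,0,0)
step 5: output 4; order=[2,0,3,1,4]; indeg=(0,0,0,0,0,2,0,0)
step 6: output 6; order=[2,0,3,1,4,6]; indeg=(0,0,0,0,0,1,0,0)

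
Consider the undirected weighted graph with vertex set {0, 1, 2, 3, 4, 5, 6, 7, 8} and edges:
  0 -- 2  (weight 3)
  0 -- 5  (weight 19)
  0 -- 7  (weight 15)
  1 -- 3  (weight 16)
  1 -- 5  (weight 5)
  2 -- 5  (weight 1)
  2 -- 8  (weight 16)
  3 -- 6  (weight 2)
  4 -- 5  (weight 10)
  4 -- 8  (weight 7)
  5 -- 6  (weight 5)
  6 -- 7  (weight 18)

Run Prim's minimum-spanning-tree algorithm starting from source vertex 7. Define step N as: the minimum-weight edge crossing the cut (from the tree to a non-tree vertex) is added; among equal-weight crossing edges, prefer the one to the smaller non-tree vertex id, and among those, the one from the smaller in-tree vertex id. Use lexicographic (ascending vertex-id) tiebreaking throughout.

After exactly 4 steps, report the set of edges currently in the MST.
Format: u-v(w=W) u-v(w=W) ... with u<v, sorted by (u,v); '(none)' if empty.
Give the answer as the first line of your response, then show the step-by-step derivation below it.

0-2(w=3) 0-7(w=15) 1-5(w=5) 2-5(w=1)

step 1: add edge 0-7 (w=15); MST = {0-7(w=15)}
step 2: add edge 0-2 (w=3); MST = {0-2(w=3) 0-7(w=15)}
step 3: add edge 2-5 (w=1); MST = {0-2(w=3) 0-7(w=15) 2-5(w=1)}
step 4: add edge 1-5 (w=5); MST = {0-2(w=3) 0-7(w=15) 1-5(w=5) 2-5(w=1)}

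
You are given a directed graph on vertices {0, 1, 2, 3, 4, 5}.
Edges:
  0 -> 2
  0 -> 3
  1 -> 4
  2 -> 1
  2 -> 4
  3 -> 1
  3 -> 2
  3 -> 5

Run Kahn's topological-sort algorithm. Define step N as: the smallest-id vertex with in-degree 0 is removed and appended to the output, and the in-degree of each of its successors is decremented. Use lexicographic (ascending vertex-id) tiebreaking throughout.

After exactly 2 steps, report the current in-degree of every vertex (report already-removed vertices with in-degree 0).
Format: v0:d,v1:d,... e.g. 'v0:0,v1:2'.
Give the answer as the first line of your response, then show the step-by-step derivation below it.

v0:0,v1:1,v2:0,v3:0,v4:2,v5:0

step 1: output 0; order=[0]; indeg=(0,2,1,0,2,1)
step 2: output 3; order=[0,3]; indeg=(0,1,0,0,2,0)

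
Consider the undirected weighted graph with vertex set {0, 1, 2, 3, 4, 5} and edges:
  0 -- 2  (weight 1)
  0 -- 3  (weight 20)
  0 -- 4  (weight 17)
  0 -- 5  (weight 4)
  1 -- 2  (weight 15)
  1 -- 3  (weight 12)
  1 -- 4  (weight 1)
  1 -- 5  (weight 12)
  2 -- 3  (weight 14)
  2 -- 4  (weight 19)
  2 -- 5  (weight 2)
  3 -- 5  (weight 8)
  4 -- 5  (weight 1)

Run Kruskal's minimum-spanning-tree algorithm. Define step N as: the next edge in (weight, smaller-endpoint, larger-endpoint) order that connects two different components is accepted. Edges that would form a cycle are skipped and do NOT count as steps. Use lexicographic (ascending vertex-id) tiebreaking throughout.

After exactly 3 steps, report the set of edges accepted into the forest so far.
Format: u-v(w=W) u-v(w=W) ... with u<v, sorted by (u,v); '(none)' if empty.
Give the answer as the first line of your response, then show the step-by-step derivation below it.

0-2(w=1) 1-4(w=1) 4-5(w=1)

step 1: add edge 0-2 (w=1); MST = {0-2(w=1)}
step 2: add edge 1-4 (w=1); MST = {0-2(w=1) 1-4(w=1)}
step 3: add edge 4-5 (w=1); MST = {0-2(w=1) 1-4(w=1) 4-5(w=1)}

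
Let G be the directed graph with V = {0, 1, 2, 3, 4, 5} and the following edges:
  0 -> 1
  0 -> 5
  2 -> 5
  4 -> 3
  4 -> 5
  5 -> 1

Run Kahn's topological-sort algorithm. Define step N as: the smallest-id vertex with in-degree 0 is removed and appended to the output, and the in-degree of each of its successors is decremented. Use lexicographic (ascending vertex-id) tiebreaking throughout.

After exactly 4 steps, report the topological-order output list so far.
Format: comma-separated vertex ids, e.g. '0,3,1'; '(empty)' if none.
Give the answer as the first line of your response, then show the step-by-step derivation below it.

0,2,4,3

step 1: output 0; order=[0]; indeg=(0,1,0,1,0,2)
step 2: output 2; order=[0,2]; indeg=(0,1,0,1,0,1)
step 3: output 4; order=[0,2,4]; indeg=(0,1,0,0,0,0)
step 4: output 3; order=[0,2,4,3]; indeg=(0,1,0,0,0,0)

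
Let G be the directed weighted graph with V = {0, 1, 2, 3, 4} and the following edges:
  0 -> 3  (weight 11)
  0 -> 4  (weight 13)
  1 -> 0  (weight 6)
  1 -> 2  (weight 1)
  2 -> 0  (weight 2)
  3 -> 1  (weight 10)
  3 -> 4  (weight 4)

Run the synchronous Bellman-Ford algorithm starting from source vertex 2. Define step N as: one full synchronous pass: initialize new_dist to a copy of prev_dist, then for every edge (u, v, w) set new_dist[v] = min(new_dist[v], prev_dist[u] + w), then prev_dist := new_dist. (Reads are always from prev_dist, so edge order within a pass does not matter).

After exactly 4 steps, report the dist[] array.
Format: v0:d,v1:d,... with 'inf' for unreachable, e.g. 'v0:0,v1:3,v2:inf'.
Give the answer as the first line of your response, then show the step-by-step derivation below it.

v0:2,v1:23,v2:0,v3:13,v4:15

step 1: dist = v0:2,v1:inf,v2:0,v3:inf,v4:inf
step 2: dist = v0:2,v1:inf,v2:0,v3:13,v4:15
step 3: dist = v0:2,v1:23,v2:0,v3:13,v4:15
step 4: dist = v0:2,v1:23,v2:0,v3:13,v4:15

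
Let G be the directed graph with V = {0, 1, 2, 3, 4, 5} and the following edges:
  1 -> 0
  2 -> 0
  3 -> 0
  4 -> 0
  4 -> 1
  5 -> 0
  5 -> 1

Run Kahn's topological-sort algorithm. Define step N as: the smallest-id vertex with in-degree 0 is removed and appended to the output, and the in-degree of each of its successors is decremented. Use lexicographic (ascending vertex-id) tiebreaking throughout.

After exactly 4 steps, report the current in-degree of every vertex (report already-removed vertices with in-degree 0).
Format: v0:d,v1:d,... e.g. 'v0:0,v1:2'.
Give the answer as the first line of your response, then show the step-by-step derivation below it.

v0:1,v1:0,v2:0,v3:0,v4:0,v5:0

step 1: output 2; order=[2]; indeg=(4,2,0,0,0,0)
step 2: output 3; order=[2,3]; indeg=(3,2,0,0,0,0)
step 3: output 4; order=[2,3,4]; indeg=(2,1,0,0,0,0)
step 4: output 5; order=[2,3,4,5]; indeg=(1,0,0,0,0,0)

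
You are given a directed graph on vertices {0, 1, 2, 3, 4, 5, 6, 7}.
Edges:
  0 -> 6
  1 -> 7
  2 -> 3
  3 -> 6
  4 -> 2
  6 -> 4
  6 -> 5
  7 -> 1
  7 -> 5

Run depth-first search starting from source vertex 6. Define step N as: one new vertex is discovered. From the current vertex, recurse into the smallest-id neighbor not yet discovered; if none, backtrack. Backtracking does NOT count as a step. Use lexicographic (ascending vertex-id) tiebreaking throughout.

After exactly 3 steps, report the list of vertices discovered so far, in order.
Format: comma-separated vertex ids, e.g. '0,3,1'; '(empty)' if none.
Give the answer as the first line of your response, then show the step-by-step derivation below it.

6,4,2

step 1: discover 6; path=6; order=6
step 2: discover 4; path=6>4; order=6,4
step 3: discover 2; path=6>4>2; order=6,4,2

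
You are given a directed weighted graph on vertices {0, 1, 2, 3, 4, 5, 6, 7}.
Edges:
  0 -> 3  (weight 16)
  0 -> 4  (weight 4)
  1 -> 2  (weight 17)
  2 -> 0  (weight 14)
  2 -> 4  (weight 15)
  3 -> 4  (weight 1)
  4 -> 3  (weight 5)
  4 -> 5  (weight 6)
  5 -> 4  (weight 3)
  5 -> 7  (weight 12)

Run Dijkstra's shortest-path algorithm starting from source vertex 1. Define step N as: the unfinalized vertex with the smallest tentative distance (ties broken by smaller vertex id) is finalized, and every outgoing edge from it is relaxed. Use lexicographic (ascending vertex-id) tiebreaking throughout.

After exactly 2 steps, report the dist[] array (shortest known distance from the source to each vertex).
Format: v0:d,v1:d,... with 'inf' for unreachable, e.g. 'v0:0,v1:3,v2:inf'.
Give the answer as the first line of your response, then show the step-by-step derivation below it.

v0:31,v1:0,v2:17,v3:inf,v4:32,v5:inf,v6:inf,v7:inf

step 1: dist = v0:inf,v1:0,v2:17,v3:inf,v4:inf,v5:inf,v6:inf,v7:inf
step 2: dist = v0:31,v1:0,v2:17,v3:inf,v4:32,v5:inf,v6:inf,v7:inf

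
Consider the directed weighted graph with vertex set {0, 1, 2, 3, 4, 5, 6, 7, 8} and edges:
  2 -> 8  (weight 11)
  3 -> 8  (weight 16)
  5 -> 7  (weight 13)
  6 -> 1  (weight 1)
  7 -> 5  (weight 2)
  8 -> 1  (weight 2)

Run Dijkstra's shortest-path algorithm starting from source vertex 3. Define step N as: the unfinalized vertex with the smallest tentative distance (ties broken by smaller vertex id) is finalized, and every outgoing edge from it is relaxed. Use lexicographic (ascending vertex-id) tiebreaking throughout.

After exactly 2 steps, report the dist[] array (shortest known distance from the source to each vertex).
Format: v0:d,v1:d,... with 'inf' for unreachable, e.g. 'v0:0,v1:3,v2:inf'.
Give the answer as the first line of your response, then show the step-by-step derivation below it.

v0:inf,v1:18,v2:inf,v3:0,v4:inf,v5:inf,v6:inf,v7:inf,v8:16

step 1: dist = v0:inf,v1:inf,v2:inf,v3:0,v4:inf,v5:inf,v6:inf,v7:inf,v8:16
step 2: dist = v0:inf,v1:18,v2:inf,v3:0,v4:inf,v5:inf,v6:inf,v7:inf,v8:16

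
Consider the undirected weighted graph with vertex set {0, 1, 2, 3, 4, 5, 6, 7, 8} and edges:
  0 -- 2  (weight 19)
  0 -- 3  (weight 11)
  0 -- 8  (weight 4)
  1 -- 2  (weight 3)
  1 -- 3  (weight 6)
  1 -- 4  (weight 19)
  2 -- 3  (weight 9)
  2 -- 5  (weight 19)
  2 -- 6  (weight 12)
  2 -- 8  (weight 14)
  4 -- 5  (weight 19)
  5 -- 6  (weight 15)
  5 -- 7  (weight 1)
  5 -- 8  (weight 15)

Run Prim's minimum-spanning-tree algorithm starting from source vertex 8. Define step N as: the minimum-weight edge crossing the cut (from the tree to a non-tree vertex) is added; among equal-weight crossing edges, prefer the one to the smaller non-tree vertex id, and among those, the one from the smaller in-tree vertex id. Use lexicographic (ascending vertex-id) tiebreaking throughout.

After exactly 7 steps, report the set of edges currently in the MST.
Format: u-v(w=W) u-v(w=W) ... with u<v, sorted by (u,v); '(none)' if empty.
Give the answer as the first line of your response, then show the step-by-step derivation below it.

0-3(w=11) 0-8(w=4) 1-2(w=3) 1-3(w=6) 2-6(w=12) 5-6(w=15) 5-7(w=1)

step 1: add edge 0-8 (w=4); MST = {0-8(w=4)}
step 2: add edge 0-3 (w=11); MST = {0-3(w=11) 0-8(w=4)}
step 3: add edge 1-3 (w=6); MST = {0-3(w=11) 0-8(w=4) 1-3(w=6)}
step 4: add edge 1-2 (w=3); MST = {0-3(w=11) 0-8(w=4) 1-2(w=3) 1-3(w=6)}
step 5: add edge 2-6 (w=12); MST = {0-3(w=11) 0-8(w=4) 1-2(w=3) 1-3(w=6) 2-6(w=12)}
step 6: add edge 5-6 (w=15); MST = {0-3(w=11) 0-8(w=4) 1-2(w=3) 1-3(w=6) 2-6(w=12) 5-6(w=15)}
step 7: add edge 5-7 (w=1); MST = {0-3(w=11) 0-8(w=4) 1-2(w=3) 1-3(w=6) 2-6(w=12) 5-6(w=15) 5-7(w=1)}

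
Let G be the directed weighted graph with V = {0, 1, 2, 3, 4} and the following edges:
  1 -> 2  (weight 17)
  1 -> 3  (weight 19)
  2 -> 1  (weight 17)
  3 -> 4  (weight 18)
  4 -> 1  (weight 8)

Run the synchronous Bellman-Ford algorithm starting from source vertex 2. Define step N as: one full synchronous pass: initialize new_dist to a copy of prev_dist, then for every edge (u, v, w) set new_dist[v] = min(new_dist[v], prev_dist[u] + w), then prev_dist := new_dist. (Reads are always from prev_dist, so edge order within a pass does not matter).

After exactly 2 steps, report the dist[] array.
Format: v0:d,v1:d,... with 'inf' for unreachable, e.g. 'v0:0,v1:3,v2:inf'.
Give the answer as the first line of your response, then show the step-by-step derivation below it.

v0:inf,v1:17,v2:0,v3:36,v4:inf

step 1: dist = v0:inf,v1:17,v2:0,v3:inf,v4:inf
step 2: dist = v0:inf,v1:17,v2:0,v3:36,v4:inf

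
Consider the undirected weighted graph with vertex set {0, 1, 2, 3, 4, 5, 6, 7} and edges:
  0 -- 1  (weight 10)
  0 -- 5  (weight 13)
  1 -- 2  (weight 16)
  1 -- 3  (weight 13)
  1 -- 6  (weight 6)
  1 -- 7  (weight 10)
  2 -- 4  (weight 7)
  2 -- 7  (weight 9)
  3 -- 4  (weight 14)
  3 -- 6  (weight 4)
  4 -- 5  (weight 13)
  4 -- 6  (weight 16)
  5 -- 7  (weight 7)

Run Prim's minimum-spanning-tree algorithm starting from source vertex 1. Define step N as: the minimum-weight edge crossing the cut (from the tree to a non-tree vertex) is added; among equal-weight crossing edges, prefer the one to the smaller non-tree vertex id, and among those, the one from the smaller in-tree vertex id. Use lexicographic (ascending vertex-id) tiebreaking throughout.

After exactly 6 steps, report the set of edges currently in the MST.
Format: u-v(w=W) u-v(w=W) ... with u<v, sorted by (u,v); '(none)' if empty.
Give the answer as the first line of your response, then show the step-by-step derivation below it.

0-1(w=10) 1-6(w=6) 1-7(w=10) 2-7(w=9) 3-6(w=4) 5-7(w=7)

step 1: add edge 1-6 (w=6); MST = {1-6(w=6)}
step 2: add edge 3-6 (w=4); MST = {1-6(w=6) 3-6(w=4)}
step 3: add edge 0-1 (w=10); MST = {0-1(w=10) 1-6(w=6) 3-6(w=4)}
step 4: add edge 1-7 (w=10); MST = {0-1(w=10) 1-6(w=6) 1-7(w=10) 3-6(w=4)}
step 5: add edge 5-7 (w=7); MST = {0-1(w=10) 1-6(w=6) 1-7(w=10) 3-6(w=4) 5-7(w=7)}
step 6: add edge 2-7 (w=9); MST = {0-1(w=10) 1-6(w=6) 1-7(w=10) 2-7(w=9) 3-6(w=4) 5-7(w=7)}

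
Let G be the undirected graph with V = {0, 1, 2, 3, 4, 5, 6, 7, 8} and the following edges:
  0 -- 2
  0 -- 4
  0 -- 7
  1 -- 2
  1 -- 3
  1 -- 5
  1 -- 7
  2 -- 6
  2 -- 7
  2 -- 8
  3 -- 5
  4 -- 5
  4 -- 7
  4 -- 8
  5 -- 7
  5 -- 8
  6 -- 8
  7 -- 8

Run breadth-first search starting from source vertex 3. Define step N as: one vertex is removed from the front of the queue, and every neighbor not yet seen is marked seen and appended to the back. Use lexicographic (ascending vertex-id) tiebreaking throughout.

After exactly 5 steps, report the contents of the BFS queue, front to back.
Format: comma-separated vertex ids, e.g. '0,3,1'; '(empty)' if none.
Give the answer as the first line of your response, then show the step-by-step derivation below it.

4,8,0,6

step 1: dequeue 3; queue=[1,5]; order=3
step 2: dequeue 1; queue=[5,2,7]; order=3,1
step 3: dequeue 5; queue=[2,7,4,8]; order=3,1,5
step 4: dequeue 2; queue=[7,4,8,0,6]; order=3,1,5,2
step 5: dequeue 7; queue=[4,8,0,6]; order=3,1,5,2,7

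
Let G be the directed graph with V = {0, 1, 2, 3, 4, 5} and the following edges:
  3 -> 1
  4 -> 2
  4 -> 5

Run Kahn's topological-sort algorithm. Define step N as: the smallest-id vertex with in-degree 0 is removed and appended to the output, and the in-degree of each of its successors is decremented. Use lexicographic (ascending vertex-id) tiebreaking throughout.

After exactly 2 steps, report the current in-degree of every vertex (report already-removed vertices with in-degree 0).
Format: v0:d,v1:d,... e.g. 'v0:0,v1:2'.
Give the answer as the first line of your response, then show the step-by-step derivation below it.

v0:0,v1:0,v2:1,v3:0,v4:0,v5:1

step 1: output 0; order=[0]; indeg=(0,1,1,0,0,1)
step 2: output 3; order=[0,3]; indeg=(0,0,1,0,0,1)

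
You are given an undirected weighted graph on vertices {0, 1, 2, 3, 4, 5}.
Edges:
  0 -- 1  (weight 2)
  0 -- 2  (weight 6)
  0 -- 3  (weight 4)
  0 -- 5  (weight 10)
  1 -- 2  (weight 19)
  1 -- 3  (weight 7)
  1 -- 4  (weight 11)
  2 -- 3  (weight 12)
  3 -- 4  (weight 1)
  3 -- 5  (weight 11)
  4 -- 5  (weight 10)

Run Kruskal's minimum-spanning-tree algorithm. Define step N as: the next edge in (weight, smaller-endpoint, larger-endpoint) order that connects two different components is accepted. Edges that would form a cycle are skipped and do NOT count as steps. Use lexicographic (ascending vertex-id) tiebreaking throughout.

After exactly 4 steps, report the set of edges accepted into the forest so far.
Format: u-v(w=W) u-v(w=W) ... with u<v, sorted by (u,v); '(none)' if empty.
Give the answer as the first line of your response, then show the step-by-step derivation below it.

0-1(w=2) 0-2(w=6) 0-3(w=4) 3-4(w=1)

step 1: add edge 3-4 (w=1); MST = {3-4(w=1)}
step 2: add edge 0-1 (w=2); MST = {0-1(w=2) 3-4(w=1)}
step 3: add edge 0-3 (w=4); MST = {0-1(w=2) 0-3(w=4) 3-4(w=1)}
step 4: add edge 0-2 (w=6); MST = {0-1(w=2) 0-2(w=6) 0-3(w=4) 3-4(w=1)}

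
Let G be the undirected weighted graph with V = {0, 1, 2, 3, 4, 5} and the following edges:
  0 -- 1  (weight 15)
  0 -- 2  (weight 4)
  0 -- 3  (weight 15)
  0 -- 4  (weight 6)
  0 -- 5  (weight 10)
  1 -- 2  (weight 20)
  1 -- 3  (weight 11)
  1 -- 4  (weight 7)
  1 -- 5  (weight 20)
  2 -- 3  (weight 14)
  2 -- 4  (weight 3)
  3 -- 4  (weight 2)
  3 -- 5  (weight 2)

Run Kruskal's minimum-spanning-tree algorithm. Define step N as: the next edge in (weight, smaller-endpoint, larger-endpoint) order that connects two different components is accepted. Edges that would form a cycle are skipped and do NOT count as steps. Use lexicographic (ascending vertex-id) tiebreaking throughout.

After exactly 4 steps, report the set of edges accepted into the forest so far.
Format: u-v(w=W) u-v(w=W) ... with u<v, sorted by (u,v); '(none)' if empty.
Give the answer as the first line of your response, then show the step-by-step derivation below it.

0-2(w=4) 2-4(w=3) 3-4(w=2) 3-5(w=2)

step 1: add edge 3-4 (w=2); MST = {3-4(w=2)}
step 2: add edge 3-5 (w=2); MST = {3-4(w=2) 3-5(w=2)}
step 3: add edge 2-4 (w=3); MST = {2-4(w=3) 3-4(w=2) 3-5(w=2)}
step 4: add edge 0-2 (w=4); MST = {0-2(w=4) 2-4(w=3) 3-4(w=2) 3-5(w=2)}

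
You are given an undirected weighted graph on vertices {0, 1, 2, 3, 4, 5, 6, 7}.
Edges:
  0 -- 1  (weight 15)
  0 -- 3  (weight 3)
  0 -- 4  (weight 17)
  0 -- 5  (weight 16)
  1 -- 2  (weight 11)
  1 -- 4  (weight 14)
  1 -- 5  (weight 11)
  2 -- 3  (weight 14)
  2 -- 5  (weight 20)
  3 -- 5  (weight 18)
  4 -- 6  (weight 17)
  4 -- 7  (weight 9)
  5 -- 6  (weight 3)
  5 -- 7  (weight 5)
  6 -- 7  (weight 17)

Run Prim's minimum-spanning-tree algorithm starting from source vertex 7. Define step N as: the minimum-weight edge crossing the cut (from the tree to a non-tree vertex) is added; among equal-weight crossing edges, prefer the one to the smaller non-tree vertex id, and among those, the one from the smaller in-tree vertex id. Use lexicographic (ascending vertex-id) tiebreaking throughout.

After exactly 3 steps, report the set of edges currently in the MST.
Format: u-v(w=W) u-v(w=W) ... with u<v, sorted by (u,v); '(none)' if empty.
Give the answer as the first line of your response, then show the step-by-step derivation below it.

4-7(w=9) 5-6(w=3) 5-7(w=5)

step 1: add edge 5-7 (w=5); MST = {5-7(w=5)}
step 2: add edge 5-6 (w=3); MST = {5-6(w=3) 5-7(w=5)}
step 3: add edge 4-7 (w=9); MST = {4-7(w=9) 5-6(w=3) 5-7(w=5)}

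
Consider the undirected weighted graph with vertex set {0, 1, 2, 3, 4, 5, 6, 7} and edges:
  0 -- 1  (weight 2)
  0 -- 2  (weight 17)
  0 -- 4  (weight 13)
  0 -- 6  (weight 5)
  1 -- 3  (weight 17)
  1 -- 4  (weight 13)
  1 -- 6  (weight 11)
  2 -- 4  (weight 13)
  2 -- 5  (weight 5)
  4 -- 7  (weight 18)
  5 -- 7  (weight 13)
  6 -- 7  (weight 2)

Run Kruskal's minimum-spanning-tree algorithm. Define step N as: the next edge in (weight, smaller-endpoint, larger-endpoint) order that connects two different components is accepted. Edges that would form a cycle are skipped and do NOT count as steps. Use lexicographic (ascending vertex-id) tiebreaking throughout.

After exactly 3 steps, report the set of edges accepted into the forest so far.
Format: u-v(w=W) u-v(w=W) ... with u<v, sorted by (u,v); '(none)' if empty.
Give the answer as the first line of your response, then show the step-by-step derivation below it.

0-1(w=2) 0-6(w=5) 6-7(w=2)

step 1: add edge 0-1 (w=2); MST = {0-1(w=2)}
step 2: add edge 6-7 (w=2); MST = {0-1(w=2) 6-7(w=2)}
step 3: add edge 0-6 (w=5); MST = {0-1(w=2) 0-6(w=5) 6-7(w=2)}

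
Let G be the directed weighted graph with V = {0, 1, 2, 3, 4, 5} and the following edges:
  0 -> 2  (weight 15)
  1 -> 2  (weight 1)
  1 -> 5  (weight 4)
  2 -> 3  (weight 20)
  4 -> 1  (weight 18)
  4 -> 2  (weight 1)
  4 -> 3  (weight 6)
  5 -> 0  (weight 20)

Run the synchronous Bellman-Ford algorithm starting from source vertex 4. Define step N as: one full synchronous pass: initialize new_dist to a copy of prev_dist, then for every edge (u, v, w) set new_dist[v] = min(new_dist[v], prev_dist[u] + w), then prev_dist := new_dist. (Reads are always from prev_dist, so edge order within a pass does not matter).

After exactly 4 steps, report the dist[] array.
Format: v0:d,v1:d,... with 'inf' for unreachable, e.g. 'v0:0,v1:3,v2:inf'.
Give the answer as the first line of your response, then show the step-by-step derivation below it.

v0:42,v1:18,v2:1,v3:6,v4:0,v5:22

step 1: dist = v0:inf,v1:18,v2:1,v3:6,v4:0,v5:inf
step 2: dist = v0:inf,v1:18,v2:1,v3:6,v4:0,v5:22
step 3: dist = v0:42,v1:18,v2:1,v3:6,v4:0,v5:22
step 4: dist = v0:42,v1:18,v2:1,v3:6,v4:0,v5:22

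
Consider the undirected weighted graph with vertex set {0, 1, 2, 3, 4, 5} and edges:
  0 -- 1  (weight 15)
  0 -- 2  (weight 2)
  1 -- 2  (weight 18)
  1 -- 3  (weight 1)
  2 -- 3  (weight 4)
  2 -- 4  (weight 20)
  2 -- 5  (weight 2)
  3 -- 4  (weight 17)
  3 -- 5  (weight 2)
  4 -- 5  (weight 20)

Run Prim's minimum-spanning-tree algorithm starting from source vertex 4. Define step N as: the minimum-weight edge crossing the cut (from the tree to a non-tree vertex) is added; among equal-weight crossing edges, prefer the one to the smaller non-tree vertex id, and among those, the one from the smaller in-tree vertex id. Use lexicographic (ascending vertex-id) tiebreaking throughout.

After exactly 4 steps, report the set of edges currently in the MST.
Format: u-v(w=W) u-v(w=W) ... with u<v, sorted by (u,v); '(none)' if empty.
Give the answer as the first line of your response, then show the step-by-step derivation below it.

1-3(w=1) 2-5(w=2) 3-4(w=17) 3-5(w=2)

step 1: add edge 3-4 (w=17); MST = {3-4(w=17)}
step 2: add edge 1-3 (w=1); MST = {1-3(w=1) 3-4(w=17)}
step 3: add edge 3-5 (w=2); MST = {1-3(w=1) 3-4(w=17) 3-5(w=2)}
step 4: add edge 2-5 (w=2); MST = {1-3(w=1) 2-5(w=2) 3-4(w=17) 3-5(w=2)}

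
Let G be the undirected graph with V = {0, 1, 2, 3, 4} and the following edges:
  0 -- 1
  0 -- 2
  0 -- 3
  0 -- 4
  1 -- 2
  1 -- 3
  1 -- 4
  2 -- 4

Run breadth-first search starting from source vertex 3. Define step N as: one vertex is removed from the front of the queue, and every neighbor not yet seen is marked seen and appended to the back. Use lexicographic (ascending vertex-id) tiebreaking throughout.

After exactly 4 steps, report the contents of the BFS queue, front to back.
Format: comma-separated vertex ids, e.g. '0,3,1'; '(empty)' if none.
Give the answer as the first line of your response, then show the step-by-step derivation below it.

4

step 1: dequeue 3; queue=[0,1]; order=3
step 2: dequeue 0; queue=[1,2,4]; order=3,0
step 3: dequeue 1; queue=[2,4]; order=3,0,1
step 4: dequeue 2; queue=[4]; order=3,0,1,2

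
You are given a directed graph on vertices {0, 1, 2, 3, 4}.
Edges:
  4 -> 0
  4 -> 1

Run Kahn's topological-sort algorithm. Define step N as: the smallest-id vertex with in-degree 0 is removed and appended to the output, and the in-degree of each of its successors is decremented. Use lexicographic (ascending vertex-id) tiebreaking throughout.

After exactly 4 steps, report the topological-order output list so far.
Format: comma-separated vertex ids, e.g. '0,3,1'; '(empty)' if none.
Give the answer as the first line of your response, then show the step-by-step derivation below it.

2,3,4,0

step 1: output 2; order=[2]; indeg=(1,1,0,0,0)
step 2: output 3; order=[2,3]; indeg=(1,1,0,0,0)
step 3: output 4; order=[2,3,4]; indeg=(0,0,0,0,0)
step 4: output 0; order=[2,3,4,0]; indeg=(0,0,0,0,0)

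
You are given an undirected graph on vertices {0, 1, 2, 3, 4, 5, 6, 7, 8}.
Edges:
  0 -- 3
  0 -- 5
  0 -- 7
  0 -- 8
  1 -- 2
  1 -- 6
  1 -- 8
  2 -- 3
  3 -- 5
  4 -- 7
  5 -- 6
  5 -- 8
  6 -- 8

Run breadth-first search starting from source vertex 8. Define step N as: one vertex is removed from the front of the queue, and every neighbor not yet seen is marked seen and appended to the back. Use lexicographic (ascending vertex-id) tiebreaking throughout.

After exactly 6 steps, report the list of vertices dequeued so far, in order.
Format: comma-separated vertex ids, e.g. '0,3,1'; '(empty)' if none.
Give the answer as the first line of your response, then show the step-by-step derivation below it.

8,0,1,5,6,3

step 1: dequeue 8; queue=[0,1,5,6]; order=8
step 2: dequeue 0; queue=[1,5,6,3,7]; order=8,0
step 3: dequeue 1; queue=[5,6,3,7,2]; order=8,0,1
step 4: dequeue 5; queue=[6,3,7,2]; order=8,0,1,5
step 5: dequeue 6; queue=[3,7,2]; order=8,0,1,5,6
step 6: dequeue 3; queue=[7,2]; order=8,0,1,5,6,3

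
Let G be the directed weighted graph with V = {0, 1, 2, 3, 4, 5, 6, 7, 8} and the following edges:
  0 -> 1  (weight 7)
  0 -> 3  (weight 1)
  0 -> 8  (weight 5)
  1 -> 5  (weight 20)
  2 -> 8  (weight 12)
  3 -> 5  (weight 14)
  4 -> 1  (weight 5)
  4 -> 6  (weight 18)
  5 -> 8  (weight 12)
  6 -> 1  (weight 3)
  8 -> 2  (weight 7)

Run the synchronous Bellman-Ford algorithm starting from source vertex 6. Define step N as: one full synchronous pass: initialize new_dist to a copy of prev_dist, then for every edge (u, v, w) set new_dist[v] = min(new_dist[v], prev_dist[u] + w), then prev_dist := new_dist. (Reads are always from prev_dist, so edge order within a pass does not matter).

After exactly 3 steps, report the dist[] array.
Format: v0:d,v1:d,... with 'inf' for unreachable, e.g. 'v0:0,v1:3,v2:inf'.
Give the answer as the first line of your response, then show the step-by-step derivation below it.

v0:inf,v1:3,v2:inf,v3:inf,v4:inf,v5:23,v6:0,v7:inf,v8:35

step 1: dist = v0:inf,v1:3,v2:inf,v3:inf,v4:inf,v5:inf,v6:0,v7:inf,v8:inf
step 2: dist = v0:inf,v1:3,v2:inf,v3:inf,v4:inf,v5:23,v6:0,v7:inf,v8:inf
step 3: dist = v0:inf,v1:3,v2:inf,v3:inf,v4:inf,v5:23,v6:0,v7:inf,v8:35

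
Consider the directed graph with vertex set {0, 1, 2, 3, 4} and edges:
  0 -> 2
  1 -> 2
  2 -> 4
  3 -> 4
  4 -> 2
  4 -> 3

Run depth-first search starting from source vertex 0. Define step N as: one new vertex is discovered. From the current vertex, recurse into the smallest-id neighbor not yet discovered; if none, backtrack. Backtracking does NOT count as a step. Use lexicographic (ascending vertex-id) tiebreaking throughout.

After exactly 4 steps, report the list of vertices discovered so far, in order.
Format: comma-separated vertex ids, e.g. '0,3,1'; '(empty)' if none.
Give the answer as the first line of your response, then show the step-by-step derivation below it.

0,2,4,3

step 1: discover 0; path=0; order=0
step 2: discover 2; path=0>2; order=0,2
step 3: discover 4; path=0>2>4; order=0,2,4
step 4: discover 3; path=0>2>4>3; order=0,2,4,3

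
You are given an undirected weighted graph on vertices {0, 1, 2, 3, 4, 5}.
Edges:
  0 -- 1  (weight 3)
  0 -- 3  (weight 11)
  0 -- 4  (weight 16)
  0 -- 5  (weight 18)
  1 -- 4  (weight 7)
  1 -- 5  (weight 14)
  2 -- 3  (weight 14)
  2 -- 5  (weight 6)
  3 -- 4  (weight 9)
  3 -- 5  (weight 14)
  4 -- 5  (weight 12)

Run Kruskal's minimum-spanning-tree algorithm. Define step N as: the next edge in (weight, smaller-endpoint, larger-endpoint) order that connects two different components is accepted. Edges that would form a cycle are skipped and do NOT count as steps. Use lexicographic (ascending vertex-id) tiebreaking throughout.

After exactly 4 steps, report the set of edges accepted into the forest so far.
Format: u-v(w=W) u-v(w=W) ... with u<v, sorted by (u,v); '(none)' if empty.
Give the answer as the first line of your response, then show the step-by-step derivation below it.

0-1(w=3) 1-4(w=7) 2-5(w=6) 3-4(w=9)

step 1: add edge 0-1 (w=3); MST = {0-1(w=3)}
step 2: add edge 2-5 (w=6); MST = {0-1(w=3) 2-5(w=6)}
step 3: add edge 1-4 (w=7); MST = {0-1(w=3) 1-4(w=7) 2-5(w=6)}
step 4: add edge 3-4 (w=9); MST = {0-1(w=3) 1-4(w=7) 2-5(w=6) 3-4(w=9)}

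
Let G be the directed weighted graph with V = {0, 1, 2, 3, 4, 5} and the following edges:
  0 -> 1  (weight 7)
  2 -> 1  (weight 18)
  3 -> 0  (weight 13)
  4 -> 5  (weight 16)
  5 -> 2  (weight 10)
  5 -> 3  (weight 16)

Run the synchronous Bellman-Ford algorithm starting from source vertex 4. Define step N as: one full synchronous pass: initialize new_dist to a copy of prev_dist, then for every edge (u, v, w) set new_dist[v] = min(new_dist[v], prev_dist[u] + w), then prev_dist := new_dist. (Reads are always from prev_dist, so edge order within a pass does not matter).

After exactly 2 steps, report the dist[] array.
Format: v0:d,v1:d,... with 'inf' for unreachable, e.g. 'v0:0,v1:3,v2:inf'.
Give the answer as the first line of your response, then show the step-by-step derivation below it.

v0:inf,v1:inf,v2:26,v3:32,v4:0,v5:16

step 1: dist = v0:inf,v1:inf,v2:inf,v3:inf,v4:0,v5:16
step 2: dist = v0:inf,v1:inf,v2:26,v3:32,v4:0,v5:16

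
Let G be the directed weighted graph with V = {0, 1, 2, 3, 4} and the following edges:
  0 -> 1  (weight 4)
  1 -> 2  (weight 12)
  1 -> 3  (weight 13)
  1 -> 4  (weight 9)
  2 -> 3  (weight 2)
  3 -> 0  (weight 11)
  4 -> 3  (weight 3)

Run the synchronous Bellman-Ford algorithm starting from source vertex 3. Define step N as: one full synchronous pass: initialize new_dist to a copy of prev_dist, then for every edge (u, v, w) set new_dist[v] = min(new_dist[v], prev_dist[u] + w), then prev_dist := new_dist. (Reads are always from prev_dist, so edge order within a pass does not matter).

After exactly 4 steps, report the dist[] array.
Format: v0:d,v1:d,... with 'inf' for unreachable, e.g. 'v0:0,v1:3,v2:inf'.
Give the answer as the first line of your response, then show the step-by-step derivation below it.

v0:11,v1:15,v2:27,v3:0,v4:24

step 1: dist = v0:11,v1:inf,v2:inf,v3:0,v4:inf
step 2: dist = v0:11,v1:15,v2:inf,v3:0,v4:inf
step 3: dist = v0:11,v1:15,v2:27,v3:0,v4:24
step 4: dist = v0:11,v1:15,v2:27,v3:0,v4:24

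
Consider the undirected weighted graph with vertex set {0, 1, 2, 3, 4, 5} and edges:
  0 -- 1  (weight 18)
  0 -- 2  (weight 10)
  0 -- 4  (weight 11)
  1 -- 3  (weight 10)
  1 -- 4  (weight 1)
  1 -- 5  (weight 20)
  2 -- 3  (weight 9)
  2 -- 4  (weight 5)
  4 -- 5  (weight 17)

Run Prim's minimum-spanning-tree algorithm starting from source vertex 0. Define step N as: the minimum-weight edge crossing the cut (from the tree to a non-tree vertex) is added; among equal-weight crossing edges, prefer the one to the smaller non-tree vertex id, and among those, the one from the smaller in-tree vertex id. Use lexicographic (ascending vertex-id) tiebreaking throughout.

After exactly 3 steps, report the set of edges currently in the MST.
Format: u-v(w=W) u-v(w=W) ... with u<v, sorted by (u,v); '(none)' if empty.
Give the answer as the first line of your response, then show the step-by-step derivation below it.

0-2(w=10) 1-4(w=1) 2-4(w=5)

step 1: add edge 0-2 (w=10); MST = {0-2(w=10)}
step 2: add edge 2-4 (w=5); MST = {0-2(w=10) 2-4(w=5)}
step 3: add edge 1-4 (w=1); MST = {0-2(w=10) 1-4(w=1) 2-4(w=5)}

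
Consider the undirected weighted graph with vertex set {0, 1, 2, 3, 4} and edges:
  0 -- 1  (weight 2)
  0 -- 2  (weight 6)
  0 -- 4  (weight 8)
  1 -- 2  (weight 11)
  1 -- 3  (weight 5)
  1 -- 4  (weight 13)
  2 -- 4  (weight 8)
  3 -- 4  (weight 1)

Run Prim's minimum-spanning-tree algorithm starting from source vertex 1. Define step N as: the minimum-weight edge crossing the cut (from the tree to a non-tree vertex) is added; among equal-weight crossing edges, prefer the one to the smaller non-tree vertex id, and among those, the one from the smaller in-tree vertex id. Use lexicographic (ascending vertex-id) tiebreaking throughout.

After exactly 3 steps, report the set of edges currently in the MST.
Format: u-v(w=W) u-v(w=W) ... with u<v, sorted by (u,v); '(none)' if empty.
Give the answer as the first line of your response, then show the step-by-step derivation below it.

0-1(w=2) 1-3(w=5) 3-4(w=1)

step 1: add edge 0-1 (w=2); MST = {0-1(w=2)}
step 2: add edge 1-3 (w=5); MST = {0-1(w=2) 1-3(w=5)}
step 3: add edge 3-4 (w=1); MST = {0-1(w=2) 1-3(w=5) 3-4(w=1)}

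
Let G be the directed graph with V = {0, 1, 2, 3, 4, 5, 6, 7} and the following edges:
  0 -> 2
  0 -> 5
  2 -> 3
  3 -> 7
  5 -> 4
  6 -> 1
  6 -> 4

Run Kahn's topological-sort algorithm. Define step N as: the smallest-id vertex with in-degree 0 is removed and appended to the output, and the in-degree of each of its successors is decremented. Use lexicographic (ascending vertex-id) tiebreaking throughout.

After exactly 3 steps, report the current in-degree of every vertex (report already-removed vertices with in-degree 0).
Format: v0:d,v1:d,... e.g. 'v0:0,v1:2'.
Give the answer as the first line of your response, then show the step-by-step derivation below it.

v0:0,v1:1,v2:0,v3:0,v4:2,v5:0,v6:0,v7:0

step 1: output 0; order=[0]; indeg=(0,1,0,1,2,0,0,1)
step 2: output 2; order=[0,2]; indeg=(0,1,0,0,2,0,0,1)
step 3: output 3; order=[0,2,3]; indeg=(0,1,0,0,2,0,0,0)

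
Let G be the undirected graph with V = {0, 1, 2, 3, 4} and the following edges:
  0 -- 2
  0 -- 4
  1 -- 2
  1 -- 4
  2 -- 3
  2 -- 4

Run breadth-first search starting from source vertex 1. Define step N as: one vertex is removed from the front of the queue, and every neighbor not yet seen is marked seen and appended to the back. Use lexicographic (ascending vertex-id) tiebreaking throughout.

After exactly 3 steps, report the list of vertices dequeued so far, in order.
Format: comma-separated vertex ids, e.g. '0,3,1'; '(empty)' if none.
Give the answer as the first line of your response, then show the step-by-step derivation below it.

1,2,4

step 1: dequeue 1; queue=[2,4]; order=1
step 2: dequeue 2; queue=[4,0,3]; order=1,2
step 3: dequeue 4; queue=[0,3]; order=1,2,4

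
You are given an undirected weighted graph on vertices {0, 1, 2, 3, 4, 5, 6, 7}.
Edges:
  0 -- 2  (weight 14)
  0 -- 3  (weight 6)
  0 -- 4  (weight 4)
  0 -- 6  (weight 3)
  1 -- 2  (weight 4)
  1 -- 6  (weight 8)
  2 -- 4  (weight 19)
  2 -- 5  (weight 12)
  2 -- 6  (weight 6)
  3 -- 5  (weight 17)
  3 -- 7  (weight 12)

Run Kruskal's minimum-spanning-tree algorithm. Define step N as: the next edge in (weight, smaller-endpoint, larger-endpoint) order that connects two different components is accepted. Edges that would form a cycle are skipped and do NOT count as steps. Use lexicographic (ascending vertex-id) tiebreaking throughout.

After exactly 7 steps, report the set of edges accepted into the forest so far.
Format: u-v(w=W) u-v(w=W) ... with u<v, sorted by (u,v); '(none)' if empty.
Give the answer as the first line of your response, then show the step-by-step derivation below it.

0-3(w=6) 0-4(w=4) 0-6(w=3) 1-2(w=4) 2-5(w=12) 2-6(w=6) 3-7(w=12)

step 1: add edge 0-6 (w=3); MST = {0-6(w=3)}
step 2: add edge 0-4 (w=4); MST = {0-4(w=4) 0-6(w=3)}
step 3: add edge 1-2 (w=4); MST = {0-4(w=4) 0-6(w=3) 1-2(w=4)}
step 4: add edge 0-3 (w=6); MST = {0-3(w=6) 0-4(w=4) 0-6(w=3) 1-2(w=4)}
step 5: add edge 2-6 (w=6); MST = {0-3(w=6) 0-4(w=4) 0-6(w=3) 1-2(w=4) 2-6(w=6)}
step 6: add edge 2-5 (w=12); MST = {0-3(w=6) 0-4(w=4) 0-6(w=3) 1-2(w=4) 2-5(w=12) 2-6(w=6)}
step 7: add edge 3-7 (w=12); MST = {0-3(w=6) 0-4(w=4) 0-6(w=3) 1-2(w=4) 2-5(w=12) 2-6(w=6) 3-7(w=12)}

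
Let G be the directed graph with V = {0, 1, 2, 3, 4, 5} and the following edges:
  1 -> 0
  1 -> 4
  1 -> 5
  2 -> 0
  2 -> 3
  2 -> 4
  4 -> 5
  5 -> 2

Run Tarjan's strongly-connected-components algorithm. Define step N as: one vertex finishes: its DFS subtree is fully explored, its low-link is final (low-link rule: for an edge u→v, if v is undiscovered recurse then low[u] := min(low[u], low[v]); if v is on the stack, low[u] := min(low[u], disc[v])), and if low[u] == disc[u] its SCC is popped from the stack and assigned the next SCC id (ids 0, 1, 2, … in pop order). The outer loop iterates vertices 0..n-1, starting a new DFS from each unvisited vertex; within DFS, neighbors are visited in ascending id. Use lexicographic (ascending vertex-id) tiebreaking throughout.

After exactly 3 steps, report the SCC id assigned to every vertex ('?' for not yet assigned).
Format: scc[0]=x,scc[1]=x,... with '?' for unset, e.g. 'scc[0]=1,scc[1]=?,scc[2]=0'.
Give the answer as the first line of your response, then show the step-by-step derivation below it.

scc[0]=0,scc[1]=?,scc[2]=?,scc[3]=1,scc[4]=?,scc[5]=?

step 1: low=(low[0]=0,low[1]=?,low[2]=?,low[3]=?,low[4]=?,low[5]=?); scc=(scc[0]=0,scc[1]=?,scc[2]=?,scc[3]=?,scc[4]=?,scc[5]=?)
step 2: low=(low[0]=0,low[1]=1,low[2]=4,low[3]=5,low[4]=2,low[5]=3); scc=(scc[0]=0,scc[1]=?,scc[2]=?,scc[3]=1,scc[4]=?,scc[5]=?)
step 3: low=(low[0]=0,low[1]=1,low[2]=2,low[3]=5,low[4]=2,low[5]=3); scc=(scc[0]=0,scc[1]=?,scc[2]=?,scc[3]=1,scc[4]=?,scc[5]=?)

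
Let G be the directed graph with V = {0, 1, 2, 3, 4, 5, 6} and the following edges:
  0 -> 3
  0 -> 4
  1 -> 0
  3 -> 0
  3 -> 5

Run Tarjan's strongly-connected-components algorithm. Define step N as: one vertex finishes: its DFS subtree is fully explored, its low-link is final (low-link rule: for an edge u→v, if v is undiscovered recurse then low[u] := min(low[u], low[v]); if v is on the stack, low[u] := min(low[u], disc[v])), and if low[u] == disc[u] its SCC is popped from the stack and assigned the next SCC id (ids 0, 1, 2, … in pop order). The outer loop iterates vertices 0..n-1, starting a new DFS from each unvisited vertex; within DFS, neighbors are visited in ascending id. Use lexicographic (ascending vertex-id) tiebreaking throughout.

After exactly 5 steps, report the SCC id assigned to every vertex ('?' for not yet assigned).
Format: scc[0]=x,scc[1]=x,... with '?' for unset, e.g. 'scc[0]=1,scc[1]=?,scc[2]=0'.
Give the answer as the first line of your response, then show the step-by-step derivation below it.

scc[0]=2,scc[1]=3,scc[2]=?,scc[3]=2,scc[4]=1,scc[5]=0,scc[6]=?

step 1: low=(low[0]=0,low[1]=?,low[2]=?,low[3]=0,low[4]=?,low[5]=2,low[6]=?); scc=(scc[0]=?,scc[1]=?,scc[2]=?,scc[3]=?,scc[4]=?,scc[5]=0,scc[6]=?)
step 2: low=(low[0]=0,low[1]=?,low[2]=?,low[3]=0,low[4]=?,low[5]=2,low[6]=?); scc=(scc[0]=?,scc[1]=?,scc[2]=?,scc[3]=?,scc[4]=?,scc[5]=0,scc[6]=?)
step 3: low=(low[0]=0,low[1]=?,low[2]=?,low[3]=0,low[4]=3,low[5]=2,low[6]=?); scc=(scc[0]=?,scc[1]=?,scc[2]=?,scc[3]=?,scc[4]=1,scc[5]=0,scc[6]=?)
step 4: low=(low[0]=0,low[1]=?,low[2]=?,low[3]=0,low[4]=3,low[5]=2,low[6]=?); scc=(scc[0]=2,scc[1]=?,scc[2]=?,scc[3]=2,scc[4]=1,scc[5]=0,scc[6]=?)
step 5: low=(low[0]=0,low[1]=4,low[2]=?,low[3]=0,low[4]=3,low[5]=2,low[6]=?); scc=(scc[0]=2,scc[1]=3,scc[2]=?,scc[3]=2,scc[4]=1,scc[5]=0,scc[6]=?)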